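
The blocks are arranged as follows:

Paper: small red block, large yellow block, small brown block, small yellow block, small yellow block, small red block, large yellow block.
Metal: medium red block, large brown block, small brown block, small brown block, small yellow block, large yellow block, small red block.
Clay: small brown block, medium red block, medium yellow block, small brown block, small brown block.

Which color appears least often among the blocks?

Counts by color: yellow 7, brown 7, red 5.
The minimum is 5, held uniquely by red.

red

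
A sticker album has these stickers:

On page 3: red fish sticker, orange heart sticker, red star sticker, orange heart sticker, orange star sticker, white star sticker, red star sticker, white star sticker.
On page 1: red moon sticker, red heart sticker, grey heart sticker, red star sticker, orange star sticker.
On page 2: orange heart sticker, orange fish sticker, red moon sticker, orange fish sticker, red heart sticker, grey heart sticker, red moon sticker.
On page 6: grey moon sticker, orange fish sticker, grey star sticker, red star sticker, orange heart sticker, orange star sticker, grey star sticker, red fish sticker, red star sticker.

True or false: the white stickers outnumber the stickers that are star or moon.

False

There are 2 white stickers.
There are 16 stickers that are star or moon.
The claim requires 2 > 16, which does not hold.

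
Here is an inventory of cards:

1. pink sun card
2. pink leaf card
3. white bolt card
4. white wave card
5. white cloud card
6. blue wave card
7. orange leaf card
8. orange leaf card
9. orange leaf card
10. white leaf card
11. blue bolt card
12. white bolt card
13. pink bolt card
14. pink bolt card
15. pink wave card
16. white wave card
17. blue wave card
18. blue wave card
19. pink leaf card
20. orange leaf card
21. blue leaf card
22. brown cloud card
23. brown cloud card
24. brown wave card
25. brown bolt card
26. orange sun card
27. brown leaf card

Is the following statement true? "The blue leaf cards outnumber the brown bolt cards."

False

|blue leaf cards| = 1.
|brown bolt cards| = 1.
The claim requires 1 > 1, which does not hold.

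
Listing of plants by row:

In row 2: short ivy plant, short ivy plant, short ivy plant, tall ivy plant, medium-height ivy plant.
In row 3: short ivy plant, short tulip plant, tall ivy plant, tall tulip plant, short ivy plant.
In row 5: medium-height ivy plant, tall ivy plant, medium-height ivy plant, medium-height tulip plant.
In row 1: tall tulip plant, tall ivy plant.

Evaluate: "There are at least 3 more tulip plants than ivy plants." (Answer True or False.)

tulip plants: 4.
ivy plants: 12.
The claim requires 4 − 12 = -8 ≥ 3, which does not hold.

False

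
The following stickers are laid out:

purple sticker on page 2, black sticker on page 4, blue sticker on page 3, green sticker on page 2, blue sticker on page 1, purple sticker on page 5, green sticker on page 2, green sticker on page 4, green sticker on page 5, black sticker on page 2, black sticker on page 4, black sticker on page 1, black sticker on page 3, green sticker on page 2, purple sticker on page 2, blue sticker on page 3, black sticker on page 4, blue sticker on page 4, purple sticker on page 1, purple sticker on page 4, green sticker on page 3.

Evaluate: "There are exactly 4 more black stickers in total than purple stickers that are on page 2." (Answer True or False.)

black stickers: 6.
purple stickers on page 2: 2.
The claim requires 6 − 2 (= 4) to equal 4, which holds.

True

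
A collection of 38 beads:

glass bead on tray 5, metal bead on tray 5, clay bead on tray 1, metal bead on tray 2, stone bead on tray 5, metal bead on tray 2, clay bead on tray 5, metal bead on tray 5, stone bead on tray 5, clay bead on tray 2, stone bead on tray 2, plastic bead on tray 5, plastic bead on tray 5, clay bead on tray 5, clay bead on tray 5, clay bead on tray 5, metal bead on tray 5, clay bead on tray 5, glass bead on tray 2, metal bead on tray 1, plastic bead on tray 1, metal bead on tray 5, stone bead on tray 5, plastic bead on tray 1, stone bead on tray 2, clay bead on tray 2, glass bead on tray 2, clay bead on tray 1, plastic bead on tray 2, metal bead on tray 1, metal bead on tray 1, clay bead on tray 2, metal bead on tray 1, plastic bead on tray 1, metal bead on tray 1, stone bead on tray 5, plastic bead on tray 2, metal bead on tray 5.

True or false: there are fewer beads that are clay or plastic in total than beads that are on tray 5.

|beads that are clay or plastic| = 17.
|beads on tray 5| = 17.
The claim requires 17 < 17, which does not hold.

False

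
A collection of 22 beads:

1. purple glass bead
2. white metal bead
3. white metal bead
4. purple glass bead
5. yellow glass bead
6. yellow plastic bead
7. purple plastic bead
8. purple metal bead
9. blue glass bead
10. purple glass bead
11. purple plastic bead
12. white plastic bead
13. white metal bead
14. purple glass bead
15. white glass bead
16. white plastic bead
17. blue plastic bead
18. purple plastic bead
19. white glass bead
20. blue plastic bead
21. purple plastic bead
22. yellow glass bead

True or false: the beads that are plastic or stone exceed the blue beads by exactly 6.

There are 9 beads that are plastic or stone.
There are 3 blue beads.
The claim requires 9 − 3 (= 6) to equal 6, which holds.

True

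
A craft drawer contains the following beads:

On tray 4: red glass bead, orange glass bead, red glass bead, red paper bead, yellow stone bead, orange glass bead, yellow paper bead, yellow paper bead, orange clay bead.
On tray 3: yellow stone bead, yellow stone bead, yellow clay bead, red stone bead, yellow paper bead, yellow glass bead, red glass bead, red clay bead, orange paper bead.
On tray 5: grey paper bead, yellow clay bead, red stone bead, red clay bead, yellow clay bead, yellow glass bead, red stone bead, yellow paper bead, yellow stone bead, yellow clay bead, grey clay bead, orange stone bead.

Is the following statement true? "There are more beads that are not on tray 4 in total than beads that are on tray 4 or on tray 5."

False

|beads that are not on tray 4| = 21.
|beads on tray 4 or on tray 5| = 21.
The claim requires 21 > 21, which does not hold.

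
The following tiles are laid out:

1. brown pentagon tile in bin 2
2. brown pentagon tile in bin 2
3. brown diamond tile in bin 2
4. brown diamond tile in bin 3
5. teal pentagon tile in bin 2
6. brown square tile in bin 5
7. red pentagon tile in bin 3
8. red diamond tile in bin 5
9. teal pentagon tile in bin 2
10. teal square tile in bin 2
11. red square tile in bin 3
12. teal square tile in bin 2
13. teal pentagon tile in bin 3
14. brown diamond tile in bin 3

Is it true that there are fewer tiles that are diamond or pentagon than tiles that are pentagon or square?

False

|tiles that are diamond or pentagon| = 10.
|tiles that are pentagon or square| = 10.
The claim requires 10 < 10, which does not hold.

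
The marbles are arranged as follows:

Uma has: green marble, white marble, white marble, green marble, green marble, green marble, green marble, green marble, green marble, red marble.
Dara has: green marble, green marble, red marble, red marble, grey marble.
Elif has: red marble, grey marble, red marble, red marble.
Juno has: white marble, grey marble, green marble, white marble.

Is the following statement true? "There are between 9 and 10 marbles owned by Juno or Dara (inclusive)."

True

marbles owned by Juno or Dara: 9.
The claim requires 9 ≤ 9 ≤ 10, which holds.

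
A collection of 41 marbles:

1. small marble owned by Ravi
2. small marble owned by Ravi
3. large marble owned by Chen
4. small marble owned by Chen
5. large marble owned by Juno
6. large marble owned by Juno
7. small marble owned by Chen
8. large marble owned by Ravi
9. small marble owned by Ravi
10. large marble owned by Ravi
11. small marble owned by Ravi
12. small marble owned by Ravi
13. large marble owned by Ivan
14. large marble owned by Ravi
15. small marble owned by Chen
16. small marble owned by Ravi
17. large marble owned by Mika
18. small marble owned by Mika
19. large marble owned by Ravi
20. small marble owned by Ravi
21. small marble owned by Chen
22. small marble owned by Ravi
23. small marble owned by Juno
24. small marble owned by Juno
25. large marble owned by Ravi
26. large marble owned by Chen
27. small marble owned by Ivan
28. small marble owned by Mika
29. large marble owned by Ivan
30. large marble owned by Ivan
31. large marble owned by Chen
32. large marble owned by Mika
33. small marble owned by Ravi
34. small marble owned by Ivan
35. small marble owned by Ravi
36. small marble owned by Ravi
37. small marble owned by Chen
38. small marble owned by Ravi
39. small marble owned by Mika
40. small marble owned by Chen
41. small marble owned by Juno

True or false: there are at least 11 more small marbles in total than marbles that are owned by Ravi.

small marbles: 26.
marbles owned by Ravi: 17.
The claim requires 26 − 17 = 9 ≥ 11, which does not hold.

False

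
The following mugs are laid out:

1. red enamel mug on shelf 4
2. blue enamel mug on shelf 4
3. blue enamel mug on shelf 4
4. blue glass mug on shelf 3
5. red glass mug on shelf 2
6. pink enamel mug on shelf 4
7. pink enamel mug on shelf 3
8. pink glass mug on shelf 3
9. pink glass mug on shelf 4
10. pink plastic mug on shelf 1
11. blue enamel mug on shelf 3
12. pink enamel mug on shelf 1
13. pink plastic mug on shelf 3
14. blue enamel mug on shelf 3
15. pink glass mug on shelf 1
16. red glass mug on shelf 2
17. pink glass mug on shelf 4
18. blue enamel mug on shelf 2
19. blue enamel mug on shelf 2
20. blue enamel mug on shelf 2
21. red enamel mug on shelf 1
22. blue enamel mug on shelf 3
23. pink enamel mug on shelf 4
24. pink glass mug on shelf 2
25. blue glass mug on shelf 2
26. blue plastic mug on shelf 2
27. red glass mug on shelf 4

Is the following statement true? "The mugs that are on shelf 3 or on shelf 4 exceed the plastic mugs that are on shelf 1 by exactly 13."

|mugs on shelf 3 or on shelf 4| = 15.
|plastic mugs on shelf 1| = 1.
The claim requires 15 − 1 (= 14) to equal 13, which does not hold.

False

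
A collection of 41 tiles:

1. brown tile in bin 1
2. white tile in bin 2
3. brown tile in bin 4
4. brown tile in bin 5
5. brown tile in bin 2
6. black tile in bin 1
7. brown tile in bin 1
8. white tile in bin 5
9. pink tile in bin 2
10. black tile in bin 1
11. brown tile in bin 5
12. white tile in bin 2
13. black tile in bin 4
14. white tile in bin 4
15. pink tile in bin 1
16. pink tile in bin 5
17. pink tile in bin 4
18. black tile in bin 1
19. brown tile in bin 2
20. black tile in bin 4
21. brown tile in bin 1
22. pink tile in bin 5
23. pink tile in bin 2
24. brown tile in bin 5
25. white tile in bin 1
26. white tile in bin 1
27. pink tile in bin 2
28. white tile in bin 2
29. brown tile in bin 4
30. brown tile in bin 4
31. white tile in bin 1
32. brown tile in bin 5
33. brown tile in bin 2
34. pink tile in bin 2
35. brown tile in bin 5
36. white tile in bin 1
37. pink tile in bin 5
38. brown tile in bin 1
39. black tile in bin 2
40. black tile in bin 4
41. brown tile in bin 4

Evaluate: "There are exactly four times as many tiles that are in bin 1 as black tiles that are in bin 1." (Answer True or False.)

True

|tiles in bin 1| = 12.
|black tiles in bin 1| = 3.
The claim requires 12 = 4 × 3 = 12, which holds.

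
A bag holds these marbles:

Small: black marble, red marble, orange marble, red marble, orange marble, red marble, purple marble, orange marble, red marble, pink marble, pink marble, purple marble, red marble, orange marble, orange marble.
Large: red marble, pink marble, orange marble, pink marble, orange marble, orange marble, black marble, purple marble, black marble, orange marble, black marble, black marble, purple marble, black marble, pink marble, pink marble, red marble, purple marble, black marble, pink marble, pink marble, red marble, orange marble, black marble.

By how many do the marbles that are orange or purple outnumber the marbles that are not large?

marbles that are orange or purple: 15.
marbles that are not large: 15.
15 − 15 = 0.

0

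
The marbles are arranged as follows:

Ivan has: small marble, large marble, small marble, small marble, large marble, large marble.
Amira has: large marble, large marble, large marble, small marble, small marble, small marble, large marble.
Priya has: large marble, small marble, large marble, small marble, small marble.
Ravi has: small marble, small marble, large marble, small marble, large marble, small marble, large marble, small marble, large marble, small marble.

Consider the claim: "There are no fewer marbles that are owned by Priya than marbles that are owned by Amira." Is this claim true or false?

|marbles owned by Priya| = 5.
|marbles owned by Amira| = 7.
The claim requires 5 ≥ 7, which does not hold.

False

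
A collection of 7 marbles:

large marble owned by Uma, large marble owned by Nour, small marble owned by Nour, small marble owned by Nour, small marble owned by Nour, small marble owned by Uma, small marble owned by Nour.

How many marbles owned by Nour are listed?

5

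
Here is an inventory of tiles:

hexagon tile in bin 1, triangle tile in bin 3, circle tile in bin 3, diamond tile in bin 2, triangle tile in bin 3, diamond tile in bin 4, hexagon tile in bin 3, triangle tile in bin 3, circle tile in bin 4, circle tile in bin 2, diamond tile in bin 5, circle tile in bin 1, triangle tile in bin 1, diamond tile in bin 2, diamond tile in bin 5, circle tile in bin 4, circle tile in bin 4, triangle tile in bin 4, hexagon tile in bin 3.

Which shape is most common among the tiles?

Counts by shape: circle 6, triangle 5, diamond 5, hexagon 3.
The maximum is 6, held uniquely by circle.

circle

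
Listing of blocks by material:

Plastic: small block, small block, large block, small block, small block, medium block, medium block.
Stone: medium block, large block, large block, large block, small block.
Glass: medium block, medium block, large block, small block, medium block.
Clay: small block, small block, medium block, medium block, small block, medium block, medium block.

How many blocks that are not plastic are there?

Total blocks: 24; with the excluded value: 7; remaining 24 − 7 = 17.

17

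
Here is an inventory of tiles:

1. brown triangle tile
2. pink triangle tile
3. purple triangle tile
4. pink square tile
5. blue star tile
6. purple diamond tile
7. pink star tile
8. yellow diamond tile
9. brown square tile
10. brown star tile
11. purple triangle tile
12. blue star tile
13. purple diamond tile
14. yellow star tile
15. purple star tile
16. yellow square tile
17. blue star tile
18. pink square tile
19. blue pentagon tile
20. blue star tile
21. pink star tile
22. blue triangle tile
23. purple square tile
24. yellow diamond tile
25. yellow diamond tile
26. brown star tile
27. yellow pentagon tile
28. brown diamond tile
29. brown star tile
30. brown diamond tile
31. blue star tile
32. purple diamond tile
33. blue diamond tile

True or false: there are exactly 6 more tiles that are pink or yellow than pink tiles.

There are 11 tiles that are pink or yellow.
There are 5 pink tiles.
The claim requires 11 − 5 (= 6) to equal 6, which holds.

True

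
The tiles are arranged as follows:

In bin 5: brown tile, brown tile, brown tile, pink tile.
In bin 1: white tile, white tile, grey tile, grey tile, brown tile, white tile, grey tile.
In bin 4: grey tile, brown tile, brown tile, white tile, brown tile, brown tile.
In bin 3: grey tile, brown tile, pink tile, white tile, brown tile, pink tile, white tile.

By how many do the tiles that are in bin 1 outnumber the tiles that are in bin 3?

tiles in bin 1: 7.
tiles in bin 3: 7.
7 − 7 = 0.

0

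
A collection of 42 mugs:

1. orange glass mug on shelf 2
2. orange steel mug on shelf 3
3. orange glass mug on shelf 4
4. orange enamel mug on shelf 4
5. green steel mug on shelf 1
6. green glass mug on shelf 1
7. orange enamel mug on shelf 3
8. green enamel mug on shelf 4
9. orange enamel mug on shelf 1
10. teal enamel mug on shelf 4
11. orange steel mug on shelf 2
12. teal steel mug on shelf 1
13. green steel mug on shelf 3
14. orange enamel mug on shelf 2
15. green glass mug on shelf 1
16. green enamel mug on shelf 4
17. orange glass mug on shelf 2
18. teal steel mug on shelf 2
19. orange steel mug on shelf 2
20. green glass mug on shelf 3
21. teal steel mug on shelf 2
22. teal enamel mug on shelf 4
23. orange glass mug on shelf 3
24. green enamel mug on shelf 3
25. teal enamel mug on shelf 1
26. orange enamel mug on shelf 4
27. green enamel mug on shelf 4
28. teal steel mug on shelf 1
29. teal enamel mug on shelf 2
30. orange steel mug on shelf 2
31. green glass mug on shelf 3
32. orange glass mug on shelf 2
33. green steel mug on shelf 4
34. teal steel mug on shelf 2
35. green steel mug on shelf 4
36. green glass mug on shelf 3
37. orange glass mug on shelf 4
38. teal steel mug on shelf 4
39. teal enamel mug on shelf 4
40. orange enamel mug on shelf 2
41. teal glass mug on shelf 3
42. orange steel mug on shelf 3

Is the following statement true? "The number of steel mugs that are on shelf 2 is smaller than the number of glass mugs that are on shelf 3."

False

|steel mugs on shelf 2| = 6.
|glass mugs on shelf 3| = 5.
The claim requires 6 < 5, which does not hold.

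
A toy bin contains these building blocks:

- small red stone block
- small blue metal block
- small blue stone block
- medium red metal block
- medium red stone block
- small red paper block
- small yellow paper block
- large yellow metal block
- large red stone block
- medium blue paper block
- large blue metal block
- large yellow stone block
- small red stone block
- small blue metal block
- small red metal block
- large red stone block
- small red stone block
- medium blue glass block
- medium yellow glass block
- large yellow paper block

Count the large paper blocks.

1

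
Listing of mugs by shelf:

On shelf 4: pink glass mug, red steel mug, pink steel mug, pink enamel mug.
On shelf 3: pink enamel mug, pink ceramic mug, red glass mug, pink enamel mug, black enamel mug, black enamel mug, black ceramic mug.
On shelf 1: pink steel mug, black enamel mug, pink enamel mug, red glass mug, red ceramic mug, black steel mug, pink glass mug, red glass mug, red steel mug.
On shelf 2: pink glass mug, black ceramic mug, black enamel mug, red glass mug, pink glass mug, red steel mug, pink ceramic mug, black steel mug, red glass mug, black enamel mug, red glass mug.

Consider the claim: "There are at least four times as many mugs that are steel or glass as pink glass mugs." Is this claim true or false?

True

|mugs that are steel or glass| = 17.
|pink glass mugs| = 4.
The claim requires 17 ≥ 4 × 4 = 16, which holds.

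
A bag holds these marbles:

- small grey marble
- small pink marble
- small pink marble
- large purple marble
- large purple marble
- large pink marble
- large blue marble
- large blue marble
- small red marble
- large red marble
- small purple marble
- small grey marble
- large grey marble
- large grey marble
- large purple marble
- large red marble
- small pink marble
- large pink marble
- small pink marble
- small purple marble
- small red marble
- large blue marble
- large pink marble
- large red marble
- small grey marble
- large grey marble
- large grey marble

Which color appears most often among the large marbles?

grey

Counts by color (restricted to large marbles): grey 4, pink 3, red 3, purple 3, blue 3.
The maximum is 4, held uniquely by grey.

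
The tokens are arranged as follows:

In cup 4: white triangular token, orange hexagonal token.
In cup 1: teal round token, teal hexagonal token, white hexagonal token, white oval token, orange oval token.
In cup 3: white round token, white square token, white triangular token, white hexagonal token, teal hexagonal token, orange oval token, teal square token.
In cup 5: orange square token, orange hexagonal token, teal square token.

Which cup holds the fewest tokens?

cup 4

Counts by cup: cup 3→7, cup 1→5, cup 5→3, cup 4→2.
The minimum is 2, held uniquely by cup 4.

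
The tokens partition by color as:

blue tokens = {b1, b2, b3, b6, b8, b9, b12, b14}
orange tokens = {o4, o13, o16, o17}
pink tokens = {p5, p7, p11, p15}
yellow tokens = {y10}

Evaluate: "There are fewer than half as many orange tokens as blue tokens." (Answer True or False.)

|orange tokens| = 4.
|blue tokens| = 8.
The claim requires 2 × 4 = 8 < 8, which does not hold.

False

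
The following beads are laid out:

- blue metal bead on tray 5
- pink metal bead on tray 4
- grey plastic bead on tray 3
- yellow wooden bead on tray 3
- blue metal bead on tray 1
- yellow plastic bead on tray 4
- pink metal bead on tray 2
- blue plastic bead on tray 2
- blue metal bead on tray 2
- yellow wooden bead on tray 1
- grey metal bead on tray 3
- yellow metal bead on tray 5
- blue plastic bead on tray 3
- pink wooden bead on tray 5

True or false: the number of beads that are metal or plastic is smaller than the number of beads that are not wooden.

False

|beads that are metal or plastic| = 11.
|beads that are not wooden| = 11.
The claim requires 11 < 11, which does not hold.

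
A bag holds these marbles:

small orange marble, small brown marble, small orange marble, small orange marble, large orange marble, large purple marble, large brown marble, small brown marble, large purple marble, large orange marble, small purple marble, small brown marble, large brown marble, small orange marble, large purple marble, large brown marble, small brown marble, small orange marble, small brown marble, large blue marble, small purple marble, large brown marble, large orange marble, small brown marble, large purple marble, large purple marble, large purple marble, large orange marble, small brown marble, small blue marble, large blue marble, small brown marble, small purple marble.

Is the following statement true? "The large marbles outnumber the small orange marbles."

large marbles: 16.
small orange marbles: 5.
The claim requires 16 > 5, which holds.

True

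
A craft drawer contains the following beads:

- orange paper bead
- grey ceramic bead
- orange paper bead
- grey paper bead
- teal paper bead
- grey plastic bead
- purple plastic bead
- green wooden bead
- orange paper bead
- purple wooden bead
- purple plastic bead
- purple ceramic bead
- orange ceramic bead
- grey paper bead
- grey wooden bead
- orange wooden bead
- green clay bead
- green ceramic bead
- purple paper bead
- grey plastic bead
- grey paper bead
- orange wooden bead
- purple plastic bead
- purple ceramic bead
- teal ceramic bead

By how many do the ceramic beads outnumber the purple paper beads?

5

ceramic beads: 6.
purple paper beads: 1.
6 − 1 = 5.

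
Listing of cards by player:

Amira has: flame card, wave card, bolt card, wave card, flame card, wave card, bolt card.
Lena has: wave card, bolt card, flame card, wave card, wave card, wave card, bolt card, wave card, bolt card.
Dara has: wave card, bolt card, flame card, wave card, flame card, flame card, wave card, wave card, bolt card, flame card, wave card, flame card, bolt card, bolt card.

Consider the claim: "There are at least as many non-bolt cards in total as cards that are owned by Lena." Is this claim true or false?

There are 21 non-bolt cards.
Count of cards owned by Lena: 9.
The claim requires 21 ≥ 9, which holds.

True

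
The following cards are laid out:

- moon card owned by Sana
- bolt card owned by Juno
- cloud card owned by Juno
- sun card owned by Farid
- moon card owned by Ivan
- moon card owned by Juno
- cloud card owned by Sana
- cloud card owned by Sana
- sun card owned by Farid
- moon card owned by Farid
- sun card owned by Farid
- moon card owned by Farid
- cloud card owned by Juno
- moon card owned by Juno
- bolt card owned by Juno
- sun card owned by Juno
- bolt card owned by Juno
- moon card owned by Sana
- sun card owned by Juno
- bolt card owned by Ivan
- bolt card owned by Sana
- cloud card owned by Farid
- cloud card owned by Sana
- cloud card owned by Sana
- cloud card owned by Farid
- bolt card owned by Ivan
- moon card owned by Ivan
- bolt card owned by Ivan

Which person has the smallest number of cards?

Counts by player: Juno→9, Farid→7, Sana→7, Ivan→5.
The minimum is 5, held uniquely by Ivan.

Ivan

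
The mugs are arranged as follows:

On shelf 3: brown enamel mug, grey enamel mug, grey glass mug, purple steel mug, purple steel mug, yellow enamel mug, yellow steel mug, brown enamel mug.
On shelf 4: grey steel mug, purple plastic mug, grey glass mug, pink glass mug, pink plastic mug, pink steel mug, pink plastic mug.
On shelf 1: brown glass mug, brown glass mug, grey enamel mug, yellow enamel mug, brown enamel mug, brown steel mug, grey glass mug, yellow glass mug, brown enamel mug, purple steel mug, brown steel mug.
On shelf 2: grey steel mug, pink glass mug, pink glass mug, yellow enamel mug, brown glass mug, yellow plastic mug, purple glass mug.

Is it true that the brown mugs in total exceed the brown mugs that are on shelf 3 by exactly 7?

brown mugs: 9.
brown mugs on shelf 3: 2.
The claim requires 9 − 2 (= 7) to equal 7, which holds.

True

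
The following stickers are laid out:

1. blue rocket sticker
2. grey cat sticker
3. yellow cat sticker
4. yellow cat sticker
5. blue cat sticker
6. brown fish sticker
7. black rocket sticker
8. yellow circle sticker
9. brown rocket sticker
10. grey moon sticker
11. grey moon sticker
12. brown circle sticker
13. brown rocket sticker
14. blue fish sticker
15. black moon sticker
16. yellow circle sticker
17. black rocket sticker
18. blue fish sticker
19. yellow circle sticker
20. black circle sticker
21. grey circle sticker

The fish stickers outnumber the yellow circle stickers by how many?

fish stickers: 3.
yellow circle stickers: 3.
3 − 3 = 0.

0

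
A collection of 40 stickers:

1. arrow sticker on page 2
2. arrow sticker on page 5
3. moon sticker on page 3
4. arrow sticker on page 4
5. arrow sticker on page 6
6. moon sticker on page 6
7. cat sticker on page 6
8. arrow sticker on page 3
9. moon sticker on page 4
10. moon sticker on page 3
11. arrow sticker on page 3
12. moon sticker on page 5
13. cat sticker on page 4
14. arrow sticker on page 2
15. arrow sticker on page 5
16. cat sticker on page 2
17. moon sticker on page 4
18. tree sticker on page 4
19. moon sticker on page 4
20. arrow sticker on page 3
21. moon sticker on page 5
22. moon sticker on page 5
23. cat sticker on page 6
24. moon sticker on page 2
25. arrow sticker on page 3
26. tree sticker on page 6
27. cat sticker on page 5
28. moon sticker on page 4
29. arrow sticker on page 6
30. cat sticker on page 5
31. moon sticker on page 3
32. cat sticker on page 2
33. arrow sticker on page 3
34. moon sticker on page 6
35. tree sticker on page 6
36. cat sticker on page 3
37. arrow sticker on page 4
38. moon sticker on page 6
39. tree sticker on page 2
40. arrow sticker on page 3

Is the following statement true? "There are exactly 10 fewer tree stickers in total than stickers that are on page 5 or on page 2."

|tree stickers| = 4.
|stickers on page 5 or on page 2| = 13.
The claim requires 13 − 4 (= 9) to equal 10, which does not hold.

False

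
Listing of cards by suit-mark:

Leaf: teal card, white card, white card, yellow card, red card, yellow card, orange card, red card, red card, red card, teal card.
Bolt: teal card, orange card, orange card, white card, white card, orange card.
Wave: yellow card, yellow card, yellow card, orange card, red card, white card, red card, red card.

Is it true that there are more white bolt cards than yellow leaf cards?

False

|white bolt cards| = 2.
|yellow leaf cards| = 2.
The claim requires 2 > 2, which does not hold.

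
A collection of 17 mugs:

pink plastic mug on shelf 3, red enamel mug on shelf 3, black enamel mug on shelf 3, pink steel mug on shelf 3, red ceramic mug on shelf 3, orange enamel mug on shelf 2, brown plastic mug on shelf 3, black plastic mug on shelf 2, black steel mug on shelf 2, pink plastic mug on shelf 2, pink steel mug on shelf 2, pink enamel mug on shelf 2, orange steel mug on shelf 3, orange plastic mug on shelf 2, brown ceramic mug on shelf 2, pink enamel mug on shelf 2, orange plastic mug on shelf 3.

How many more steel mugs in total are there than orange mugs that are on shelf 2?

steel mugs: 4.
orange mugs on shelf 2: 2.
4 − 2 = 2.

2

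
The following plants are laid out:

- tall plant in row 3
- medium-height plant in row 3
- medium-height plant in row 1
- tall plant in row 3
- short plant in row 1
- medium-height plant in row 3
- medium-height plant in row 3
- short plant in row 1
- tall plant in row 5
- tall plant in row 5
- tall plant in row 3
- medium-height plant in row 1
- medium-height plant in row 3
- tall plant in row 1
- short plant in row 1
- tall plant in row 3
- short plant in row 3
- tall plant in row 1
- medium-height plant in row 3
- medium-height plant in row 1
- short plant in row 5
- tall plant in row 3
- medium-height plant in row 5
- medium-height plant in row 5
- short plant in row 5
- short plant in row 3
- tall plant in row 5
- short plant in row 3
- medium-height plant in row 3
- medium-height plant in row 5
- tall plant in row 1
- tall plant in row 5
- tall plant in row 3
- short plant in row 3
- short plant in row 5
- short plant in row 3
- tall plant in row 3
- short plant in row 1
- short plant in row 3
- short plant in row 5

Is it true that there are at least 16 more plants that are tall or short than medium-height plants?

True

plants that are tall or short: 28.
medium-height plants: 12.
The claim requires 28 − 12 = 16 ≥ 16, which holds.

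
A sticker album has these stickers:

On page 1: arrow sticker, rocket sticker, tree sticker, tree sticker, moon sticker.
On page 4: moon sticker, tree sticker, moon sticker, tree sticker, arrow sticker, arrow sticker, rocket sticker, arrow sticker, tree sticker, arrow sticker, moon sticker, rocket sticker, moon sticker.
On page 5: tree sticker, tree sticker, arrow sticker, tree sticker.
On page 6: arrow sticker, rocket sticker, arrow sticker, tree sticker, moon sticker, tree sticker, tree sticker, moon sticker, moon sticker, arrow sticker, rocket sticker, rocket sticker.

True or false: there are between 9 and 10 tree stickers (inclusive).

tree stickers: 11.
The claim requires 9 ≤ 11 ≤ 10, which does not hold.

False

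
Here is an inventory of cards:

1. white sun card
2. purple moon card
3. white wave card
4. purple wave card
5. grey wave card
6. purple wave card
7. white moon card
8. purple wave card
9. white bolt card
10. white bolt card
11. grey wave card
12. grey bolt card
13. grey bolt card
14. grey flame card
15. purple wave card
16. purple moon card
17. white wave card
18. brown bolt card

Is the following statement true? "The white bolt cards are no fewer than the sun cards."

white bolt cards: 2.
sun cards: 1.
The claim requires 2 ≥ 1, which holds.

True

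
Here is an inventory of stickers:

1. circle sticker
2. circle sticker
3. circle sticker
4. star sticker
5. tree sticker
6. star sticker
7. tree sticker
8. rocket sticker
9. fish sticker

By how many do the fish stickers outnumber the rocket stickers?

fish stickers: 1.
rocket stickers: 1.
1 − 1 = 0.

0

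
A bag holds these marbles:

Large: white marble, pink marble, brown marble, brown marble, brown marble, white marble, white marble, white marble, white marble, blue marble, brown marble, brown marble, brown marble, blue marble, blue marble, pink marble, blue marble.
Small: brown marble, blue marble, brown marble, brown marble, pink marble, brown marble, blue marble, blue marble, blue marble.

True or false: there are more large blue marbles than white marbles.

False

large blue marbles: 4.
white marbles: 5.
The claim requires 4 > 5, which does not hold.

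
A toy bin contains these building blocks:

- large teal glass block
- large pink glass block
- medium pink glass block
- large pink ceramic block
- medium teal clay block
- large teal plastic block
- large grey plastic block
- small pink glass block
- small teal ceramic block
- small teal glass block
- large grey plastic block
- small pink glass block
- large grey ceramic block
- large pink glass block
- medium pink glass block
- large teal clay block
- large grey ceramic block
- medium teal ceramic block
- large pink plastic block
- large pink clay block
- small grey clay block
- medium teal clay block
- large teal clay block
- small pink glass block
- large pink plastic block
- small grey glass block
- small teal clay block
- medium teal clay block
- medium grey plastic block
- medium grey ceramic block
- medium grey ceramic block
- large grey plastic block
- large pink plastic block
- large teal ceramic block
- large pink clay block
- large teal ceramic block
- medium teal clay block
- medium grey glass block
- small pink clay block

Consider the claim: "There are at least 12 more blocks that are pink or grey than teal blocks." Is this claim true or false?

There are 25 blocks that are pink or grey.
There are 14 teal blocks.
The claim requires 25 − 14 = 11 ≥ 12, which does not hold.

False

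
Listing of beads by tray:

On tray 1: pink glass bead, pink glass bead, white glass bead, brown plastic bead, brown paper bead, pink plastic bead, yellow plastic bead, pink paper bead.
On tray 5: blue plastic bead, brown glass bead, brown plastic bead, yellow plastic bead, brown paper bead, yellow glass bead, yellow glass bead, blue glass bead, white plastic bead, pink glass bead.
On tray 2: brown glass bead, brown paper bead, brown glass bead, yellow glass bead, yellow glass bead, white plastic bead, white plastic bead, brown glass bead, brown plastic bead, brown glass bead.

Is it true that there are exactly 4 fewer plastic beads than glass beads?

There are 10 plastic beads.
There are 14 glass beads.
The claim requires 14 − 10 (= 4) to equal 4, which holds.

True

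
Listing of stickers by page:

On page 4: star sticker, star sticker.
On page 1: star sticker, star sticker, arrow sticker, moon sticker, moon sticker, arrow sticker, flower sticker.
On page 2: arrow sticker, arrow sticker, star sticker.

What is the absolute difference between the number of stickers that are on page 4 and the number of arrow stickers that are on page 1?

0

stickers on page 4: 2. arrow stickers on page 1: 2.
|2 − 2| = 2 − 2 = 0.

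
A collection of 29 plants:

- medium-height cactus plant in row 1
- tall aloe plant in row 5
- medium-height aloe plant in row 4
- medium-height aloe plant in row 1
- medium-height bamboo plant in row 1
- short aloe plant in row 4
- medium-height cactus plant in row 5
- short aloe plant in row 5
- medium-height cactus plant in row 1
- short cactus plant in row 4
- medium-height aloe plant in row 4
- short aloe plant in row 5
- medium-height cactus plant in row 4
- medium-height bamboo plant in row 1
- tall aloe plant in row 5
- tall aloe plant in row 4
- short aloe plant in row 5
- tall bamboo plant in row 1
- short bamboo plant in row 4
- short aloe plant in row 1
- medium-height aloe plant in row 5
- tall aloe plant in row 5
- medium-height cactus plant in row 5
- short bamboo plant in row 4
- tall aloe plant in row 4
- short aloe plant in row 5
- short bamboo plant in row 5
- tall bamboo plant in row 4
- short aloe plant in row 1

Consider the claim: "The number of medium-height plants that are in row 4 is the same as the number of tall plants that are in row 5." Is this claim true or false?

True

There are 3 medium-height plants in row 4.
There are 3 tall plants in row 5.
The claim requires 3 = 3, which holds.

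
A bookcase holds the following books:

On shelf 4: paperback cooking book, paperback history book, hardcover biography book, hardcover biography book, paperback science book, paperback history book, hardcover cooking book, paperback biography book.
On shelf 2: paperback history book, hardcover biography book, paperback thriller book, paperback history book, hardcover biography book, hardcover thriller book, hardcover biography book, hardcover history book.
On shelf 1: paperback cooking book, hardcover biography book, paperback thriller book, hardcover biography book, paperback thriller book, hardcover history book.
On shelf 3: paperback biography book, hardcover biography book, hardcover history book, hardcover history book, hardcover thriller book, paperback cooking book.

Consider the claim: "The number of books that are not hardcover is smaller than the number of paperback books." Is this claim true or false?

False

There are 13 books that are not hardcover.
There are 13 paperback books.
The claim requires 13 < 13, which does not hold.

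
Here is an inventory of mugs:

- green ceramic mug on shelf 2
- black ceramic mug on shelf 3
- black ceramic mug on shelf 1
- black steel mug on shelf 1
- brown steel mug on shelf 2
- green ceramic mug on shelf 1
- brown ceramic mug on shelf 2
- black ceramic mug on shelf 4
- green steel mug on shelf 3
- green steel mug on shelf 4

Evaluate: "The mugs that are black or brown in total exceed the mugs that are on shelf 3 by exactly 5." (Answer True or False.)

False

mugs that are black or brown: 6.
mugs on shelf 3: 2.
The claim requires 6 − 2 (= 4) to equal 5, which does not hold.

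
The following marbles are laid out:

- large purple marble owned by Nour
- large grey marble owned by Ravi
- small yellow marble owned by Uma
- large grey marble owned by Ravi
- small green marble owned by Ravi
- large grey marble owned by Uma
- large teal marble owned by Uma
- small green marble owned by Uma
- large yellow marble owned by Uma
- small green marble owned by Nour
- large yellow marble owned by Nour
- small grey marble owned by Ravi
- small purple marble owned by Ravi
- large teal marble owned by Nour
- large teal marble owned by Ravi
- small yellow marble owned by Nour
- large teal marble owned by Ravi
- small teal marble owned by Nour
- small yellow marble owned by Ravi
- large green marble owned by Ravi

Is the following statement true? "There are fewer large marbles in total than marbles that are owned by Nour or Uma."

False

|large marbles| = 11.
|marbles owned by Nour or Uma| = 11.
The claim requires 11 < 11, which does not hold.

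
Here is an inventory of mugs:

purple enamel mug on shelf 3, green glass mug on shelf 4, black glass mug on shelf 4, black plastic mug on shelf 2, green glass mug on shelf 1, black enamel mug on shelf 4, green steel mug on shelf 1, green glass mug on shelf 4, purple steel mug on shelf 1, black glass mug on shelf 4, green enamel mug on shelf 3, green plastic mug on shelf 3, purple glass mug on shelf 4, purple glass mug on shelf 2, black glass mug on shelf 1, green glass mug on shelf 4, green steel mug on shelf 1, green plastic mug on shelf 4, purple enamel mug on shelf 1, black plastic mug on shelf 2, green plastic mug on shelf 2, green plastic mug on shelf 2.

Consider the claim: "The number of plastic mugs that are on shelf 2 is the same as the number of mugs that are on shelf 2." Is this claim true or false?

False

There are 4 plastic mugs on shelf 2.
There are 5 mugs on shelf 2.
The claim requires 4 = 5, which does not hold.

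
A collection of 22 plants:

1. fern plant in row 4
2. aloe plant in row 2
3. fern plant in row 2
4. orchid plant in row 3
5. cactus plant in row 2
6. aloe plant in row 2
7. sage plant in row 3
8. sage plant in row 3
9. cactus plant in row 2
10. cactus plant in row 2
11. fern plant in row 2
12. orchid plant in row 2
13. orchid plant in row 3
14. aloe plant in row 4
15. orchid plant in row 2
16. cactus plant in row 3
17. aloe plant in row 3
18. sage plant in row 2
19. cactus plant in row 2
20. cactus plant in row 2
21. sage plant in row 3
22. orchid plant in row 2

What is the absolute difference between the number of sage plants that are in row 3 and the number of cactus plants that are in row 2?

2

sage plants in row 3: 3. cactus plants in row 2: 5.
|3 − 5| = 5 − 3 = 2.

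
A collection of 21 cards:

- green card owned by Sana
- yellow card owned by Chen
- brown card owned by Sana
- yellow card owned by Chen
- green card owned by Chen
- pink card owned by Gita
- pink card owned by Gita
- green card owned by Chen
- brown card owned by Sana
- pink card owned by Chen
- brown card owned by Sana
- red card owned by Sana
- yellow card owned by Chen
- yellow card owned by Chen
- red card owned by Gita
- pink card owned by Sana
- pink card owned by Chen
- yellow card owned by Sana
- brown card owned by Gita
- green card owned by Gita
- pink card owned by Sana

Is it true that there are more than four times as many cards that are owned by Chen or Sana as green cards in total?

cards owned by Chen or Sana: 16.
green cards: 4.
The claim requires 16 > 4 × 4 = 16, which does not hold.

False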